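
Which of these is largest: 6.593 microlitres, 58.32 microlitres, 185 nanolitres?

58.32 microlitres

6.593 microlitres = 0.000006593 litres
58.32 microlitres = 0.00005832 litres
185 nanolitres = 0.000000185 litres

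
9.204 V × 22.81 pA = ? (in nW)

0.20994324 nW

9.204 × 22.81e-12 = 209.94324e-12 W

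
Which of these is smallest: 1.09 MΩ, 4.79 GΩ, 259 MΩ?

1.09 MΩ = 1090000 Ω
4.79 GΩ = 4790000000 Ω
259 MΩ = 259000000 Ω

1.09 MΩ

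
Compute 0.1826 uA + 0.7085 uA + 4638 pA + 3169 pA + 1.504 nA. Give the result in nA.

900.411 nA

In nA:
  0.1826 uA = 0.1826 × 10³ nA = 182.6
  0.7085 uA = 0.7085 × 10³ nA = 708.5
  4638 pA = 4638 × 10⁻³ nA = 4.638
  3169 pA = 3169 × 10⁻³ nA = 3.169
  1.504 nA → 1.504
Sum: 182.6 + 708.5 + 4.638 + 3.169 + 1.504 = 900.411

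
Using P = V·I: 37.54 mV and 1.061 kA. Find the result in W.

39.82994 W

37.54 × 10^-3 × 1.061 × 10^3 = 39.82994 W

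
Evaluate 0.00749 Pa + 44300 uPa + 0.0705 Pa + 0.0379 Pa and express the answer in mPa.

In mPa:
  0.00749 Pa = 0.00749 × 10^3 mPa = 7.49
  44300 uPa = 44300 × 10^-3 mPa = 44.3
  0.0705 Pa = 0.0705 × 10^3 mPa = 70.5
  0.0379 Pa = 0.0379 × 10^3 mPa = 37.9
Sum: 7.49 + 44.3 + 70.5 + 37.9 = 160.19

160.19 mPa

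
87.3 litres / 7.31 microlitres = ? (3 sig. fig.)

11900000

(87.3) / (7.31 × 10⁻⁶) = 11.94 × 10⁶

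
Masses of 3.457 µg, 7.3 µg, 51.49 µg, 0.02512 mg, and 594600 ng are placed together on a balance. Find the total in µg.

681.967 µg

In µg:
  3.457 µg → 3.457
  7.3 µg → 7.3
  51.49 µg → 51.49
  0.02512 mg = 0.02512e3 µg = 25.12
  594600 ng = 594600e-3 µg = 594.6
Sum: 3.457 + 7.3 + 51.49 + 25.12 + 594.6 = 681.967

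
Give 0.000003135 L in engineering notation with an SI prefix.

= 3.135 × 10^-6 L; 10^-6 is micro.

3.135 µL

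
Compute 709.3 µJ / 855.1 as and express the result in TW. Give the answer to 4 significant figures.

0.8295 TW

(709.3 × 10^-6) / (855.1 × 10^-18) = 0.829494 × 10^12 W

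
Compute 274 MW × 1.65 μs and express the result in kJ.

0.4521 kJ

274e6 × 1.65e-6 = 452.1 J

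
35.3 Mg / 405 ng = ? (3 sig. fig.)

(35.3 × 10^6) / (405 × 10^-9) = 0.08716 × 10^15

87200000000000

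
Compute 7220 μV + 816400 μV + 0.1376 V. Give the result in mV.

961.22 mV

In mV:
  7220 μV = 7220e-3 mV = 7.22
  816400 μV = 816400e-3 mV = 816.4
  0.1376 V = 0.1376e3 mV = 137.6
Sum: 7.22 + 816.4 + 137.6 = 961.22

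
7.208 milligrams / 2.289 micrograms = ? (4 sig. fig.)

3149

(7.208e-3) / (2.289e-6) = 3.149e3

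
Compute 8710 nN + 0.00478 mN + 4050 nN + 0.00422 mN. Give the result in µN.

In µN:
  8710 nN = 8710e-3 µN = 8.71
  0.00478 mN = 0.00478e3 µN = 4.78
  4050 nN = 4050e-3 µN = 4.05
  0.00422 mN = 0.00422e3 µN = 4.22
Sum: 8.71 + 4.78 + 4.05 + 4.22 = 21.76

21.76 µN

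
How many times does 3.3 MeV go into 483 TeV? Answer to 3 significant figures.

(483 × 10^12) / (3.3 × 10^6) = 146.4 × 10^6

146000000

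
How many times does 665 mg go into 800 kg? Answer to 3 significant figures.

(800 × 10³) / (665 × 10⁻³) = 1.203 × 10⁶

1200000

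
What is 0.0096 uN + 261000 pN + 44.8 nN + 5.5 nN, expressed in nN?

320.9 nN

In nN:
  0.0096 uN = 0.0096e3 nN = 9.6
  261000 pN = 261000e-3 nN = 261
  44.8 nN → 44.8
  5.5 nN → 5.5
Sum: 9.6 + 261 + 44.8 + 5.5 = 320.9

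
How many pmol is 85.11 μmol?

85110000 pmol

micro = 1e-6, pico = 1e-12; factor is 1e6.
85.11 × 1e6 = 85110000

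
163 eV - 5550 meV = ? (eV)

In eV:
  163 eV → 163
  5550 meV = 5550e-3 eV = 5.55
Difference: 163 - 5.55 = 157.45

157.45 eV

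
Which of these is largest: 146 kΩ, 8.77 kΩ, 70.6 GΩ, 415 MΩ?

146 kΩ = 146000 Ω
8.77 kΩ = 8770 Ω
70.6 GΩ = 70600000000 Ω
415 MΩ = 415000000 Ω

70.6 GΩ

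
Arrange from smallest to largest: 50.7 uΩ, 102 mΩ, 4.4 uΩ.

50.7 uΩ = 0.0000507 Ω
102 mΩ = 0.102 Ω
4.4 uΩ = 0.0000044 Ω

4.4 uΩ < 50.7 uΩ < 102 mΩ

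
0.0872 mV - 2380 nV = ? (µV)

84.82 µV

In µV:
  0.0872 mV = 0.0872 × 10^3 µV = 87.2
  2380 nV = 2380 × 10^-3 µV = 2.38
Difference: 87.2 - 2.38 = 84.82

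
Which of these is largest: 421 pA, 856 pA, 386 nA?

386 nA

421 pA = 0.000000000421 A
856 pA = 0.000000000856 A
386 nA = 0.000000386 A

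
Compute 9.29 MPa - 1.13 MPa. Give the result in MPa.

8.16 MPa

In MPa:
  9.29 MPa → 9.29
  1.13 MPa → 1.13
Difference: 9.29 - 1.13 = 8.16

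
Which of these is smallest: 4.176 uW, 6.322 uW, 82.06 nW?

4.176 uW = 0.000004176 W
6.322 uW = 0.000006322 W
82.06 nW = 0.00000008206 W

82.06 nW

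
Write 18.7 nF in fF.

nano = 10⁻⁹, femto = 10⁻¹⁵; factor is 10⁶.
18.7 × 10⁶ = 18700000

18700000 fF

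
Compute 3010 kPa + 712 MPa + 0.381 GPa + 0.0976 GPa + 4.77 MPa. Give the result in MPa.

1198.38 MPa

In MPa:
  3010 kPa = 3010 × 10^-3 MPa = 3.01
  712 MPa → 712
  0.381 GPa = 0.381 × 10^3 MPa = 381
  0.0976 GPa = 0.0976 × 10^3 MPa = 97.6
  4.77 MPa → 4.77
Sum: 3.01 + 712 + 381 + 97.6 + 4.77 = 1198.38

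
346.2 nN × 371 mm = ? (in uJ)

0.1284402 uJ

346.2e-9 × 371e-3 = 128440.2e-12 J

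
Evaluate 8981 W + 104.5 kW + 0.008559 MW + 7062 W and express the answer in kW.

129.102 kW

In kW:
  8981 W = 8981 × 10⁻³ kW = 8.981
  104.5 kW → 104.5
  0.008559 MW = 0.008559 × 10³ kW = 8.559
  7062 W = 7062 × 10⁻³ kW = 7.062
Sum: 8.981 + 104.5 + 8.559 + 7.062 = 129.102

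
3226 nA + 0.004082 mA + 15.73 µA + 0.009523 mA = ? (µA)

In µA:
  3226 nA = 3226 × 10^-3 µA = 3.226
  0.004082 mA = 0.004082 × 10^3 µA = 4.082
  15.73 µA → 15.73
  0.009523 mA = 0.009523 × 10^3 µA = 9.523
Sum: 3.226 + 4.082 + 15.73 + 9.523 = 32.561

32.561 µA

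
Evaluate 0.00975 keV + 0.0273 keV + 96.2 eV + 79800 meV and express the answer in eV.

213.05 eV

In eV:
  0.00975 keV = 0.00975 × 10³ eV = 9.75
  0.0273 keV = 0.0273 × 10³ eV = 27.3
  96.2 eV → 96.2
  79800 meV = 79800 × 10⁻³ eV = 79.8
Sum: 9.75 + 27.3 + 96.2 + 79.8 = 213.05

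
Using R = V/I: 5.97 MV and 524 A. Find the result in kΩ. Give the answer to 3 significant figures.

11.4 kΩ

(5.97 × 10⁶) / (524) = 0.011393 × 10⁶ Ω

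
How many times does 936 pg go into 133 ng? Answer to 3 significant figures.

142

(133 × 10^-9) / (936 × 10^-12) = 0.1421 × 10^3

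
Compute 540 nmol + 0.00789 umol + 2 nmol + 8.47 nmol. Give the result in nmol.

In nmol:
  540 nmol → 540
  0.00789 umol = 0.00789 × 10^3 nmol = 7.89
  2 nmol → 2
  8.47 nmol → 8.47
Sum: 540 + 7.89 + 2 + 8.47 = 558.36

558.36 nmol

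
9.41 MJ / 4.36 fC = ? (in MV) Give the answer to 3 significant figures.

2160000000000000 MV

(9.41 × 10^6) / (4.36 × 10^-15) = 2.1583 × 10^21 V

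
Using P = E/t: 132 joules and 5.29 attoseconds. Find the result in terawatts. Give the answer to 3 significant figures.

(132) / (5.29 × 10^-18) = 24.953 × 10^18 W

25000000 terawatts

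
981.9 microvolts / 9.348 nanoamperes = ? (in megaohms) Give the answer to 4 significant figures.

0.1050 megaohms

(981.9e-6) / (9.348e-9) = 105.039e3 Ω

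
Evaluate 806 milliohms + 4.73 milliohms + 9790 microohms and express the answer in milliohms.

820.52 milliohms

In milliohms:
  806 milliohms → 806
  4.73 milliohms → 4.73
  9790 microohms = 9790e-3 milliohms = 9.79
Sum: 806 + 4.73 + 9.79 = 820.52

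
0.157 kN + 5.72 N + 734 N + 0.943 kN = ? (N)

In N:
  0.157 kN = 0.157 × 10^3 N = 157
  5.72 N → 5.72
  734 N → 734
  0.943 kN = 0.943 × 10^3 N = 943
Sum: 157 + 5.72 + 734 + 943 = 1839.72

1839.72 N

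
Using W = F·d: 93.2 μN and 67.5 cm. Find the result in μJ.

62.91 μJ

93.2 × 10⁻⁶ × 67.5 × 10⁻² = 6291 × 10⁻⁸ J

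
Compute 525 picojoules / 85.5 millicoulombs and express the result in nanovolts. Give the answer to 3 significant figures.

6.14 nanovolts

(525 × 10⁻¹²) / (85.5 × 10⁻³) = 6.1404 × 10⁻⁹ V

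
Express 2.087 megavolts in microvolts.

mega = 10⁶, micro = 10⁻⁶; factor is 10¹².
2.087 × 10¹² = 2087000000000

2087000000000 microvolts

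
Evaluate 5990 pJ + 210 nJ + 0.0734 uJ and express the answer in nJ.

In nJ:
  5990 pJ = 5990e-3 nJ = 5.99
  210 nJ → 210
  0.0734 uJ = 0.0734e3 nJ = 73.4
Sum: 5.99 + 210 + 73.4 = 289.39

289.39 nJ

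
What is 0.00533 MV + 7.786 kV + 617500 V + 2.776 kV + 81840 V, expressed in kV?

715.232 kV

In kV:
  0.00533 MV = 0.00533 × 10³ kV = 5.33
  7.786 kV → 7.786
  617500 V = 617500 × 10⁻³ kV = 617.5
  2.776 kV → 2.776
  81840 V = 81840 × 10⁻³ kV = 81.84
Sum: 5.33 + 7.786 + 617.5 + 2.776 + 81.84 = 715.232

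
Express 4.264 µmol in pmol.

4264000 pmol

micro = 10^-6, pico = 10^-12; factor is 10^6.
4.264 × 10^6 = 4264000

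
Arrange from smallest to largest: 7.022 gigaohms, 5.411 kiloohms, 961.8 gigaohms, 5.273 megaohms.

7.022 gigaohms = 7022000000 ohms
5.411 kiloohms = 5411 ohms
961.8 gigaohms = 961800000000 ohms
5.273 megaohms = 5273000 ohms

5.411 kiloohms < 5.273 megaohms < 7.022 gigaohms < 961.8 gigaohms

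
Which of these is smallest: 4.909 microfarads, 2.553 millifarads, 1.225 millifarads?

4.909 microfarads = 0.000004909 farads
2.553 millifarads = 0.002553 farads
1.225 millifarads = 0.001225 farads

4.909 microfarads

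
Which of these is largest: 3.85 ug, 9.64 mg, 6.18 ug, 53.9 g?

3.85 ug = 0.00000385 g
9.64 mg = 0.00964 g
6.18 ug = 0.00000618 g
53.9 g = 53.9 g

53.9 g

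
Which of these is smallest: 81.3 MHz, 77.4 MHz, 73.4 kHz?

73.4 kHz

81.3 MHz = 81300000 Hz
77.4 MHz = 77400000 Hz
73.4 kHz = 73400 Hz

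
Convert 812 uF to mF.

0.812 mF

micro = 10⁻⁶, milli = 10⁻³; factor is 10⁻³.
812 × 10⁻³ = 0.812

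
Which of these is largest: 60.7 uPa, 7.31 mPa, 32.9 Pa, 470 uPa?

60.7 uPa = 0.0000607 Pa
7.31 mPa = 0.00731 Pa
32.9 Pa = 32.9 Pa
470 uPa = 0.00047 Pa

32.9 Pa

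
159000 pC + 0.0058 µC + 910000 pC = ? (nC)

1074.8 nC

In nC:
  159000 pC = 159000e-3 nC = 159
  0.0058 µC = 0.0058e3 nC = 5.8
  910000 pC = 910000e-3 nC = 910
Sum: 159 + 5.8 + 910 = 1074.8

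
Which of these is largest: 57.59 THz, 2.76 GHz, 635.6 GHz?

57.59 THz = 57590000000000 Hz
2.76 GHz = 2760000000 Hz
635.6 GHz = 635600000000 Hz

57.59 THz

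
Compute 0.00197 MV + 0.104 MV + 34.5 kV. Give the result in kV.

In kV:
  0.00197 MV = 0.00197 × 10^3 kV = 1.97
  0.104 MV = 0.104 × 10^3 kV = 104
  34.5 kV → 34.5
Sum: 1.97 + 104 + 34.5 = 140.47

140.47 kV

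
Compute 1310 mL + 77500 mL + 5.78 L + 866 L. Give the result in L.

950.59 L

In L:
  1310 mL = 1310e-3 L = 1.31
  77500 mL = 77500e-3 L = 77.5
  5.78 L → 5.78
  866 L → 866
Sum: 1.31 + 77.5 + 5.78 + 866 = 950.59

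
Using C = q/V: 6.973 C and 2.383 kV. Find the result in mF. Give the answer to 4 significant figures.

(6.973) / (2.383 × 10^3) = 2.92614 × 10^-3 F

2.926 mF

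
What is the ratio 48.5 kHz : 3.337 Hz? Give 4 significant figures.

(48.5e3) / (3.337) = 14.534e3

14530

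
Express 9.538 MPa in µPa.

9538000000000 µPa

mega = 10⁶, micro = 10⁻⁶; factor is 10¹².
9.538 × 10¹² = 9538000000000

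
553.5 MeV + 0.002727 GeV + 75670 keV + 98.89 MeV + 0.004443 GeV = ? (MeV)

735.23 MeV

In MeV:
  553.5 MeV → 553.5
  0.002727 GeV = 0.002727e3 MeV = 2.727
  75670 keV = 75670e-3 MeV = 75.67
  98.89 MeV → 98.89
  0.004443 GeV = 0.004443e3 MeV = 4.443
Sum: 553.5 + 2.727 + 75.67 + 98.89 + 4.443 = 735.23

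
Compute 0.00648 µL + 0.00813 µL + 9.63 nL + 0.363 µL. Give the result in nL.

In nL:
  0.00648 µL = 0.00648 × 10^3 nL = 6.48
  0.00813 µL = 0.00813 × 10^3 nL = 8.13
  9.63 nL → 9.63
  0.363 µL = 0.363 × 10^3 nL = 363
Sum: 6.48 + 8.13 + 9.63 + 363 = 387.24

387.24 nL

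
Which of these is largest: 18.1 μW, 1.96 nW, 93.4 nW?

18.1 μW = 0.0000181 W
1.96 nW = 0.00000000196 W
93.4 nW = 0.0000000934 W

18.1 μW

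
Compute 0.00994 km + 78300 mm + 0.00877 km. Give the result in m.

97.01 m

In m:
  0.00994 km = 0.00994 × 10³ m = 9.94
  78300 mm = 78300 × 10⁻³ m = 78.3
  0.00877 km = 0.00877 × 10³ m = 8.77
Sum: 9.94 + 78.3 + 8.77 = 97.01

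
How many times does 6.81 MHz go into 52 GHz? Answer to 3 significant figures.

(52e9) / (6.81e6) = 7.636e3

7640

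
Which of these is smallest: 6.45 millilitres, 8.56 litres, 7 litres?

6.45 millilitres

6.45 millilitres = 0.00645 litres
8.56 litres = 8.56 litres
7 litres = 7 litres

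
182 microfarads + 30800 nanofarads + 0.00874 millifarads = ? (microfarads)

In microfarads:
  182 microfarads → 182
  30800 nanofarads = 30800 × 10⁻³ microfarads = 30.8
  0.00874 millifarads = 0.00874 × 10³ microfarads = 8.74
Sum: 182 + 30.8 + 8.74 = 221.54

221.54 microfarads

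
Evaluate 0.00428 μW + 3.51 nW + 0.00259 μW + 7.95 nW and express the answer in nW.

In nW:
  0.00428 μW = 0.00428 × 10³ nW = 4.28
  3.51 nW → 3.51
  0.00259 μW = 0.00259 × 10³ nW = 2.59
  7.95 nW → 7.95
Sum: 4.28 + 3.51 + 2.59 + 7.95 = 18.33

18.33 nW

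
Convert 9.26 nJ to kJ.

nano = 10⁻⁹, kilo = 10³; factor is 10⁻¹².
9.26 × 10⁻¹² = 0.00000000000926

0.00000000000926 kJ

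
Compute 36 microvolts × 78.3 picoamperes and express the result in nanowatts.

36 × 10^-6 × 78.3 × 10^-12 = 2818.8 × 10^-18 W

0.0000028188 nanowatts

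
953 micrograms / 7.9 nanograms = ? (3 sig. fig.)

121000

(953e-6) / (7.9e-9) = 120.6e3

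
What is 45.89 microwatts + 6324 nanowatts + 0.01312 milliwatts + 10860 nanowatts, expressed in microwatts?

76.194 microwatts

In microwatts:
  45.89 microwatts → 45.89
  6324 nanowatts = 6324e-3 microwatts = 6.324
  0.01312 milliwatts = 0.01312e3 microwatts = 13.12
  10860 nanowatts = 10860e-3 microwatts = 10.86
Sum: 45.89 + 6.324 + 13.12 + 10.86 = 76.194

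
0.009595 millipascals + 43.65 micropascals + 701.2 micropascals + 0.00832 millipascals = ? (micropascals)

In micropascals:
  0.009595 millipascals = 0.009595e3 micropascals = 9.595
  43.65 micropascals → 43.65
  701.2 micropascals → 701.2
  0.00832 millipascals = 0.00832e3 micropascals = 8.32
Sum: 9.595 + 43.65 + 701.2 + 8.32 = 762.765

762.765 micropascals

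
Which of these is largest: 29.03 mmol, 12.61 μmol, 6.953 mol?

6.953 mol

29.03 mmol = 0.02903 mol
12.61 μmol = 0.00001261 mol
6.953 mol = 6.953 mol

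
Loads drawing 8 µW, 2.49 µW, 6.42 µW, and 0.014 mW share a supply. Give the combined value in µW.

In µW:
  8 µW → 8
  2.49 µW → 2.49
  6.42 µW → 6.42
  0.014 mW = 0.014e3 µW = 14
Sum: 8 + 2.49 + 6.42 + 14 = 30.91

30.91 µW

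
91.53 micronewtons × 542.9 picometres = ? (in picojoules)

91.53 × 10⁻⁶ × 542.9 × 10⁻¹² = 49691.637 × 10⁻¹⁸ J

0.049691637 picojoules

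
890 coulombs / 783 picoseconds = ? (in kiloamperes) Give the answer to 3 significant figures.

(890) / (783e-12) = 1.1367e12 A

1140000000 kiloamperes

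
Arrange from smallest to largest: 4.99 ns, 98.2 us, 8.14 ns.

4.99 ns = 0.00000000499 s
98.2 us = 0.0000982 s
8.14 ns = 0.00000000814 s

4.99 ns < 8.14 ns < 98.2 us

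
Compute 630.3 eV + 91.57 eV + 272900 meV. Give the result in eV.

In eV:
  630.3 eV → 630.3
  91.57 eV → 91.57
  272900 meV = 272900 × 10^-3 eV = 272.9
Sum: 630.3 + 91.57 + 272.9 = 994.77

994.77 eV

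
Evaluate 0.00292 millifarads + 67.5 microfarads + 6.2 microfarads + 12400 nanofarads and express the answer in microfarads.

In microfarads:
  0.00292 millifarads = 0.00292e3 microfarads = 2.92
  67.5 microfarads → 67.5
  6.2 microfarads → 6.2
  12400 nanofarads = 12400e-3 microfarads = 12.4
Sum: 2.92 + 67.5 + 6.2 + 12.4 = 89.02

89.02 microfarads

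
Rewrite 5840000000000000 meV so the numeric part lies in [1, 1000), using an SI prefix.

5.84 TeV

= 5.84e12 eV; 1e12 is tera.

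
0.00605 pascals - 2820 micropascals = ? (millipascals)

In millipascals:
  0.00605 pascals = 0.00605e3 millipascals = 6.05
  2820 micropascals = 2820e-3 millipascals = 2.82
Difference: 6.05 - 2.82 = 3.23

3.23 millipascals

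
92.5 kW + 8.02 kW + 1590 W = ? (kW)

In kW:
  92.5 kW → 92.5
  8.02 kW → 8.02
  1590 W = 1590 × 10⁻³ kW = 1.59
Sum: 92.5 + 8.02 + 1.59 = 102.11

102.11 kW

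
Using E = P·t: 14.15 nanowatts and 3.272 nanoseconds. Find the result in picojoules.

0.0000462988 picojoules

14.15 × 10⁻⁹ × 3.272 × 10⁻⁹ = 46.2988 × 10⁻¹⁸ J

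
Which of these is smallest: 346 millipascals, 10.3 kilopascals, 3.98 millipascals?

3.98 millipascals

346 millipascals = 0.346 pascals
10.3 kilopascals = 10300 pascals
3.98 millipascals = 0.00398 pascals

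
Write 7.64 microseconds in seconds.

micro = 1e-6, (no prefix) = 1e0; factor is 1e-6.
7.64 × 1e-6 = 0.00000764

0.00000764 seconds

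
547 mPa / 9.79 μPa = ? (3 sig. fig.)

55900

(547 × 10⁻³) / (9.79 × 10⁻⁶) = 55.87 × 10³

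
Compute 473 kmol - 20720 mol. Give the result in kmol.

In kmol:
  473 kmol → 473
  20720 mol = 20720e-3 kmol = 20.72
Difference: 473 - 20.72 = 452.28

452.28 kmol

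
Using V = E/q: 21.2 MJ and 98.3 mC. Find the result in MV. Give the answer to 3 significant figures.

216 MV

(21.2 × 10⁶) / (98.3 × 10⁻³) = 0.21567 × 10⁹ V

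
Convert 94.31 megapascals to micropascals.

mega = 1e6, micro = 1e-6; factor is 1e12.
94.31 × 1e12 = 94310000000000

94310000000000 micropascals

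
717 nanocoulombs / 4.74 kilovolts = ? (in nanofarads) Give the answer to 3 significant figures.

(717 × 10^-9) / (4.74 × 10^3) = 151.27 × 10^-12 F

0.151 nanofarads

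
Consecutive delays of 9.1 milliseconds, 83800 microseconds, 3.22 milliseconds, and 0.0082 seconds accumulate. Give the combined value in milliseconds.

In milliseconds:
  9.1 milliseconds → 9.1
  83800 microseconds = 83800 × 10⁻³ milliseconds = 83.8
  3.22 milliseconds → 3.22
  0.0082 seconds = 0.0082 × 10³ milliseconds = 8.2
Sum: 9.1 + 83.8 + 3.22 + 8.2 = 104.32

104.32 milliseconds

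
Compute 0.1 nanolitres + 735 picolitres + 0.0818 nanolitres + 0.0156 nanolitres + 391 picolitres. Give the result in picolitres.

1323.4 picolitres

In picolitres:
  0.1 nanolitres = 0.1 × 10³ picolitres = 100
  735 picolitres → 735
  0.0818 nanolitres = 0.0818 × 10³ picolitres = 81.8
  0.0156 nanolitres = 0.0156 × 10³ picolitres = 15.6
  391 picolitres → 391
Sum: 100 + 735 + 81.8 + 15.6 + 391 = 1323.4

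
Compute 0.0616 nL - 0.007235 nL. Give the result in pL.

In pL:
  0.0616 nL = 0.0616 × 10^3 pL = 61.6
  0.007235 nL = 0.007235 × 10^3 pL = 7.235
Difference: 61.6 - 7.235 = 54.365

54.365 pL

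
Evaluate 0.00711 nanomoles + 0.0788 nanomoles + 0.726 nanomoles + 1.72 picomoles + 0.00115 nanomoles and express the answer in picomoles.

In picomoles:
  0.00711 nanomoles = 0.00711e3 picomoles = 7.11
  0.0788 nanomoles = 0.0788e3 picomoles = 78.8
  0.726 nanomoles = 0.726e3 picomoles = 726
  1.72 picomoles → 1.72
  0.00115 nanomoles = 0.00115e3 picomoles = 1.15
Sum: 7.11 + 78.8 + 726 + 1.72 + 1.15 = 814.78

814.78 picomoles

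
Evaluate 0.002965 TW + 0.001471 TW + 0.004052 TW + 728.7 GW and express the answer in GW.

In GW:
  0.002965 TW = 0.002965e3 GW = 2.965
  0.001471 TW = 0.001471e3 GW = 1.471
  0.004052 TW = 0.004052e3 GW = 4.052
  728.7 GW → 728.7
Sum: 2.965 + 1.471 + 4.052 + 728.7 = 737.188

737.188 GW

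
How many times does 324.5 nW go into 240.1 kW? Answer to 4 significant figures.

(240.1 × 10³) / (324.5 × 10⁻⁹) = 0.73991 × 10¹²

739900000000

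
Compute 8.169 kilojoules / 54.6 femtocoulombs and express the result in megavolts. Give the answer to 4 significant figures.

149600000000 megavolts

(8.169 × 10^3) / (54.6 × 10^-15) = 0.149615 × 10^18 V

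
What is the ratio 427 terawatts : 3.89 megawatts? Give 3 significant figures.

(427e12) / (3.89e6) = 109.8e6

110000000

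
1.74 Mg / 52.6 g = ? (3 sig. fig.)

33100

(1.74 × 10^6) / (52.6) = 0.03308 × 10^6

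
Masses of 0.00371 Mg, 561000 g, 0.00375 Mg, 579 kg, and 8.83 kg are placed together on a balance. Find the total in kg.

1156.29 kg

In kg:
  0.00371 Mg = 0.00371e3 kg = 3.71
  561000 g = 561000e-3 kg = 561
  0.00375 Mg = 0.00375e3 kg = 3.75
  579 kg → 579
  8.83 kg → 8.83
Sum: 3.71 + 561 + 3.75 + 579 + 8.83 = 1156.29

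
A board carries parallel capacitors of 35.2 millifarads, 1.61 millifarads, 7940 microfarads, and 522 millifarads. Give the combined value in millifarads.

566.75 millifarads

In millifarads:
  35.2 millifarads → 35.2
  1.61 millifarads → 1.61
  7940 microfarads = 7940e-3 millifarads = 7.94
  522 millifarads → 522
Sum: 35.2 + 1.61 + 7.94 + 522 = 566.75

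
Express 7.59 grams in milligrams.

7590 milligrams

(no prefix) = 1e0, milli = 1e-3; factor is 1e3.
7.59 × 1e3 = 7590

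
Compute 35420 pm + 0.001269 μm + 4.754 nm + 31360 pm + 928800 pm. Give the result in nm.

In nm:
  35420 pm = 35420 × 10⁻³ nm = 35.42
  0.001269 μm = 0.001269 × 10³ nm = 1.269
  4.754 nm → 4.754
  31360 pm = 31360 × 10⁻³ nm = 31.36
  928800 pm = 928800 × 10⁻³ nm = 928.8
Sum: 35.42 + 1.269 + 4.754 + 31.36 + 928.8 = 1001.603

1001.603 nm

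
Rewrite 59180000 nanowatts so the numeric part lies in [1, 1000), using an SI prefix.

= 59.18e-3 watts; 1e-3 is milli.

59.18 milliwatts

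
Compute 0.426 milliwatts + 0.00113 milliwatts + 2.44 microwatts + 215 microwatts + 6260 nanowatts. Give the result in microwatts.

650.83 microwatts

In microwatts:
  0.426 milliwatts = 0.426 × 10^3 microwatts = 426
  0.00113 milliwatts = 0.00113 × 10^3 microwatts = 1.13
  2.44 microwatts → 2.44
  215 microwatts → 215
  6260 nanowatts = 6260 × 10^-3 microwatts = 6.26
Sum: 426 + 1.13 + 2.44 + 215 + 6.26 = 650.83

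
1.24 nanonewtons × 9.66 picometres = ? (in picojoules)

1.24e-9 × 9.66e-12 = 11.9784e-21 J

0.0000000119784 picojoules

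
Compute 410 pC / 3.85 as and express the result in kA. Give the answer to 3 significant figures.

(410 × 10^-12) / (3.85 × 10^-18) = 106.49 × 10^6 A

106000 kA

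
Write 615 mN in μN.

milli = 10^-3, micro = 10^-6; factor is 10^3.
615 × 10^3 = 615000

615000 μN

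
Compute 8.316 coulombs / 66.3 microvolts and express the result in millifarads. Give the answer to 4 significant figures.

125400000 millifarads

(8.316) / (66.3e-6) = 0.12543e6 F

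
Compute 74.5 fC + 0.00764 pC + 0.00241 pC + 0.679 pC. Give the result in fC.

In fC:
  74.5 fC → 74.5
  0.00764 pC = 0.00764 × 10³ fC = 7.64
  0.00241 pC = 0.00241 × 10³ fC = 2.41
  0.679 pC = 0.679 × 10³ fC = 679
Sum: 74.5 + 7.64 + 2.41 + 679 = 763.55

763.55 fC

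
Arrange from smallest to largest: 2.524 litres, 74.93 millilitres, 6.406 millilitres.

2.524 litres = 2.524 litres
74.93 millilitres = 0.07493 litres
6.406 millilitres = 0.006406 litres

6.406 millilitres < 74.93 millilitres < 2.524 litres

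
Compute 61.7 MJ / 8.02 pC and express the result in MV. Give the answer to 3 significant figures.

(61.7 × 10^6) / (8.02 × 10^-12) = 7.6933 × 10^18 V

7690000000000 MV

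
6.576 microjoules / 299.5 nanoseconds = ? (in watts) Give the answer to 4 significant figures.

21.96 watts

(6.576 × 10^-6) / (299.5 × 10^-9) = 0.0219566 × 10^3 W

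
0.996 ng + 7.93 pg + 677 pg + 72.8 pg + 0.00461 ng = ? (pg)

In pg:
  0.996 ng = 0.996 × 10³ pg = 996
  7.93 pg → 7.93
  677 pg → 677
  72.8 pg → 72.8
  0.00461 ng = 0.00461 × 10³ pg = 4.61
Sum: 996 + 7.93 + 677 + 72.8 + 4.61 = 1758.34

1758.34 pg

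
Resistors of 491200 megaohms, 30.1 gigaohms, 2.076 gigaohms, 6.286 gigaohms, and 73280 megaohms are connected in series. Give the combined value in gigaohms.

602.942 gigaohms

In gigaohms:
  491200 megaohms = 491200 × 10^-3 gigaohms = 491.2
  30.1 gigaohms → 30.1
  2.076 gigaohms → 2.076
  6.286 gigaohms → 6.286
  73280 megaohms = 73280 × 10^-3 gigaohms = 73.28
Sum: 491.2 + 30.1 + 2.076 + 6.286 + 73.28 = 602.942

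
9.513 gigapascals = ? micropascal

giga = 10⁹, micro = 10⁻⁶; factor is 10¹⁵.
9.513 × 10¹⁵ = 9513000000000000

9513000000000000 micropascals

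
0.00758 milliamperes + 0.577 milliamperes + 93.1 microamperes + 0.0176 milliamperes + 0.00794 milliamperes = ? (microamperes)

703.22 microamperes

In microamperes:
  0.00758 milliamperes = 0.00758 × 10³ microamperes = 7.58
  0.577 milliamperes = 0.577 × 10³ microamperes = 577
  93.1 microamperes → 93.1
  0.0176 milliamperes = 0.0176 × 10³ microamperes = 17.6
  0.00794 milliamperes = 0.00794 × 10³ microamperes = 7.94
Sum: 7.58 + 577 + 93.1 + 17.6 + 7.94 = 703.22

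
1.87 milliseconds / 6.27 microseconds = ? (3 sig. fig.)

298

(1.87 × 10^-3) / (6.27 × 10^-6) = 0.2982 × 10^3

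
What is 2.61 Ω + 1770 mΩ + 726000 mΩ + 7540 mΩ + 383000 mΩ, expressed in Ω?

1120.92 Ω

In Ω:
  2.61 Ω → 2.61
  1770 mΩ = 1770e-3 Ω = 1.77
  726000 mΩ = 726000e-3 Ω = 726
  7540 mΩ = 7540e-3 Ω = 7.54
  383000 mΩ = 383000e-3 Ω = 383
Sum: 2.61 + 1.77 + 726 + 7.54 + 383 = 1120.92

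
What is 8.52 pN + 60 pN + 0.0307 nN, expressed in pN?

In pN:
  8.52 pN → 8.52
  60 pN → 60
  0.0307 nN = 0.0307 × 10^3 pN = 30.7
Sum: 8.52 + 60 + 30.7 = 99.22

99.22 pN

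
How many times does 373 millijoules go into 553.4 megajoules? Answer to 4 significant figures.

1484000000

(553.4 × 10⁶) / (373 × 10⁻³) = 1.4836 × 10⁹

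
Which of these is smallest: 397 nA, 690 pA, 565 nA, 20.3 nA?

397 nA = 0.000000397 A
690 pA = 0.00000000069 A
565 nA = 0.000000565 A
20.3 nA = 0.0000000203 A

690 pA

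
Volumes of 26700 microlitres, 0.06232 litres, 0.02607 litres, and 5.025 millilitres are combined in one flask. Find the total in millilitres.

In millilitres:
  26700 microlitres = 26700e-3 millilitres = 26.7
  0.06232 litres = 0.06232e3 millilitres = 62.32
  0.02607 litres = 0.02607e3 millilitres = 26.07
  5.025 millilitres → 5.025
Sum: 26.7 + 62.32 + 26.07 + 5.025 = 120.115

120.115 millilitres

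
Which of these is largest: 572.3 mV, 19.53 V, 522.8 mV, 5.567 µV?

19.53 V

572.3 mV = 0.5723 V
19.53 V = 19.53 V
522.8 mV = 0.5228 V
5.567 µV = 0.000005567 V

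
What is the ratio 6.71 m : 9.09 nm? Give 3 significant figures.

738000000

(6.71) / (9.09e-9) = 0.7382e9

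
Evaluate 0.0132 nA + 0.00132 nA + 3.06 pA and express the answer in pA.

In pA:
  0.0132 nA = 0.0132 × 10³ pA = 13.2
  0.00132 nA = 0.00132 × 10³ pA = 1.32
  3.06 pA → 3.06
Sum: 13.2 + 1.32 + 3.06 = 17.58

17.58 pA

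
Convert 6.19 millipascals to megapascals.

milli = 1e-3, mega = 1e6; factor is 1e-9.
6.19 × 1e-9 = 0.00000000619

0.00000000619 megapascals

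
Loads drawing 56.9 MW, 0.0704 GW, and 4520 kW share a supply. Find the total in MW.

In MW:
  56.9 MW → 56.9
  0.0704 GW = 0.0704e3 MW = 70.4
  4520 kW = 4520e-3 MW = 4.52
Sum: 56.9 + 70.4 + 4.52 = 131.82

131.82 MW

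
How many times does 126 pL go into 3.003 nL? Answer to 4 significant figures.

(3.003 × 10⁻⁹) / (126 × 10⁻¹²) = 0.023833 × 10³

23.83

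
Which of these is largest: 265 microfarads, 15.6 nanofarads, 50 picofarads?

265 microfarads = 0.000265 farads
15.6 nanofarads = 0.0000000156 farads
50 picofarads = 0.00000000005 farads

265 microfarads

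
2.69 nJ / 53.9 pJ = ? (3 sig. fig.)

49.9

(2.69 × 10⁻⁹) / (53.9 × 10⁻¹²) = 0.04991 × 10³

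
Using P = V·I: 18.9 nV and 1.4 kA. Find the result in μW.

26.46 μW

18.9e-9 × 1.4e3 = 26.46e-6 W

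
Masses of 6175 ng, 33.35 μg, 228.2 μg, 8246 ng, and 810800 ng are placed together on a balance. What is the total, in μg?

1086.771 μg

In μg:
  6175 ng = 6175 × 10^-3 μg = 6.175
  33.35 μg → 33.35
  228.2 μg → 228.2
  8246 ng = 8246 × 10^-3 μg = 8.246
  810800 ng = 810800 × 10^-3 μg = 810.8
Sum: 6.175 + 33.35 + 228.2 + 8.246 + 810.8 = 1086.771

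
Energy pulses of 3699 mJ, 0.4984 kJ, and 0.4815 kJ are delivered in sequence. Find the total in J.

In J:
  3699 mJ = 3699 × 10⁻³ J = 3.699
  0.4984 kJ = 0.4984 × 10³ J = 498.4
  0.4815 kJ = 0.4815 × 10³ J = 481.5
Sum: 3.699 + 498.4 + 481.5 = 983.599

983.599 J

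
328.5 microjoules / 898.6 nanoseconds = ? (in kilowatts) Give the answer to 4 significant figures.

0.3656 kilowatts

(328.5 × 10⁻⁶) / (898.6 × 10⁻⁹) = 0.365569 × 10³ W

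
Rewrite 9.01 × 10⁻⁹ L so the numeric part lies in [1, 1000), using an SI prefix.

9.01 nL

= 9.01 × 10⁻⁹ L; 10⁻⁹ is nano.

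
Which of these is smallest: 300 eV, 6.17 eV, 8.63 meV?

8.63 meV

300 eV = 300 eV
6.17 eV = 6.17 eV
8.63 meV = 0.00863 eV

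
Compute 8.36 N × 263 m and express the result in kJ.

2.19868 kJ

8.36 × 263 = 2198.68 J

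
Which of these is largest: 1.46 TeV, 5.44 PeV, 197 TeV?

1.46 TeV = 1460000000000 eV
5.44 PeV = 5440000000000000 eV
197 TeV = 197000000000000 eV

5.44 PeV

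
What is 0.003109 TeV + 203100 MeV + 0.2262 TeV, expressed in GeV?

432.409 GeV

In GeV:
  0.003109 TeV = 0.003109 × 10³ GeV = 3.109
  203100 MeV = 203100 × 10⁻³ GeV = 203.1
  0.2262 TeV = 0.2262 × 10³ GeV = 226.2
Sum: 3.109 + 203.1 + 226.2 = 432.409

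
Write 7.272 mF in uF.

7272 uF

milli = 10⁻³, micro = 10⁻⁶; factor is 10³.
7.272 × 10³ = 7272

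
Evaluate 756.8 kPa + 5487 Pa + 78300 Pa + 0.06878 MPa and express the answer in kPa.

909.367 kPa

In kPa:
  756.8 kPa → 756.8
  5487 Pa = 5487e-3 kPa = 5.487
  78300 Pa = 78300e-3 kPa = 78.3
  0.06878 MPa = 0.06878e3 kPa = 68.78
Sum: 756.8 + 5.487 + 78.3 + 68.78 = 909.367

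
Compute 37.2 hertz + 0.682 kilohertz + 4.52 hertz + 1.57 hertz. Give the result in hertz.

725.29 hertz

In hertz:
  37.2 hertz → 37.2
  0.682 kilohertz = 0.682e3 hertz = 682
  4.52 hertz → 4.52
  1.57 hertz → 1.57
Sum: 37.2 + 682 + 4.52 + 1.57 = 725.29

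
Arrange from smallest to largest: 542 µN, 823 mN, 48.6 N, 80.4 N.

542 µN = 0.000542 N
823 mN = 0.823 N
48.6 N = 48.6 N
80.4 N = 80.4 N

542 µN < 823 mN < 48.6 N < 80.4 N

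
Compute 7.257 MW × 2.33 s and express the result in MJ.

7.257e6 × 2.33 = 16.90881e6 J

16.90881 MJ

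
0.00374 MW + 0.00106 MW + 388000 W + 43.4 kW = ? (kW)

436.2 kW

In kW:
  0.00374 MW = 0.00374e3 kW = 3.74
  0.00106 MW = 0.00106e3 kW = 1.06
  388000 W = 388000e-3 kW = 388
  43.4 kW → 43.4
Sum: 3.74 + 1.06 + 388 + 43.4 = 436.2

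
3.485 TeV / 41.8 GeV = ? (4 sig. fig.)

(3.485 × 10¹²) / (41.8 × 10⁹) = 0.083373 × 10³

83.37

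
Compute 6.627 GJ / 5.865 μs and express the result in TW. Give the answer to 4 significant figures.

1130 TW

(6.627 × 10⁹) / (5.865 × 10⁻⁶) = 1.12992 × 10¹⁵ W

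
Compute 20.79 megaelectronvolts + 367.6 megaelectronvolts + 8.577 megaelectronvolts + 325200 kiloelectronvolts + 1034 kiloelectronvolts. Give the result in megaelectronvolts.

In megaelectronvolts:
  20.79 megaelectronvolts → 20.79
  367.6 megaelectronvolts → 367.6
  8.577 megaelectronvolts → 8.577
  325200 kiloelectronvolts = 325200e-3 megaelectronvolts = 325.2
  1034 kiloelectronvolts = 1034e-3 megaelectronvolts = 1.034
Sum: 20.79 + 367.6 + 8.577 + 325.2 + 1.034 = 723.201

723.201 megaelectronvolts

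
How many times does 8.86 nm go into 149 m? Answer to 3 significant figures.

16800000000

(149) / (8.86 × 10⁻⁹) = 16.82 × 10⁹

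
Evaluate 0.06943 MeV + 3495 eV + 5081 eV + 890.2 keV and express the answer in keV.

968.206 keV

In keV:
  0.06943 MeV = 0.06943 × 10³ keV = 69.43
  3495 eV = 3495 × 10⁻³ keV = 3.495
  5081 eV = 5081 × 10⁻³ keV = 5.081
  890.2 keV → 890.2
Sum: 69.43 + 3.495 + 5.081 + 890.2 = 968.206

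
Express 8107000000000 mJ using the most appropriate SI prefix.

8.107 GJ

= 8.107 × 10⁹ J; 10⁹ is giga.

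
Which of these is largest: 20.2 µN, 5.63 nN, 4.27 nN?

20.2 µN

20.2 µN = 0.0000202 N
5.63 nN = 0.00000000563 N
4.27 nN = 0.00000000427 N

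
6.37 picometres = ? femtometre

6370 femtometres

pico = 10^-12, femto = 10^-15; factor is 10^3.
6.37 × 10^3 = 6370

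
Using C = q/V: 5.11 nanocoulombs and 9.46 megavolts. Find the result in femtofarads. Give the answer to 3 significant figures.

(5.11 × 10^-9) / (9.46 × 10^6) = 0.54017 × 10^-15 F

0.540 femtofarads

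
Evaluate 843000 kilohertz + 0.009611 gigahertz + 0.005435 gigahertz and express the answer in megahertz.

858.046 megahertz

In megahertz:
  843000 kilohertz = 843000e-3 megahertz = 843
  0.009611 gigahertz = 0.009611e3 megahertz = 9.611
  0.005435 gigahertz = 0.005435e3 megahertz = 5.435
Sum: 843 + 9.611 + 5.435 = 858.046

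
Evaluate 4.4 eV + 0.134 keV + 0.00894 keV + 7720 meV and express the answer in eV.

In eV:
  4.4 eV → 4.4
  0.134 keV = 0.134e3 eV = 134
  0.00894 keV = 0.00894e3 eV = 8.94
  7720 meV = 7720e-3 eV = 7.72
Sum: 4.4 + 134 + 8.94 + 7.72 = 155.06

155.06 eV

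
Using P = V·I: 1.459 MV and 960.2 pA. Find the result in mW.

1.459 × 10^6 × 960.2 × 10^-12 = 1400.9318 × 10^-6 W

1.4009318 mW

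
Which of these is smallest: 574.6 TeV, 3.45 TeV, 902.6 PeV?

3.45 TeV

574.6 TeV = 574600000000000 eV
3.45 TeV = 3450000000000 eV
902.6 PeV = 902600000000000000 eV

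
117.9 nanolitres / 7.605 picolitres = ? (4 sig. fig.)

(117.9 × 10^-9) / (7.605 × 10^-12) = 15.503 × 10^3

15500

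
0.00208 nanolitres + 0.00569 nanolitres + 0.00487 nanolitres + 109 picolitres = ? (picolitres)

121.64 picolitres

In picolitres:
  0.00208 nanolitres = 0.00208e3 picolitres = 2.08
  0.00569 nanolitres = 0.00569e3 picolitres = 5.69
  0.00487 nanolitres = 0.00487e3 picolitres = 4.87
  109 picolitres → 109
Sum: 2.08 + 5.69 + 4.87 + 109 = 121.64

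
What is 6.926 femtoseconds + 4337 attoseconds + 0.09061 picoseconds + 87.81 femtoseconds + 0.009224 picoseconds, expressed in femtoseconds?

198.907 femtoseconds

In femtoseconds:
  6.926 femtoseconds → 6.926
  4337 attoseconds = 4337 × 10⁻³ femtoseconds = 4.337
  0.09061 picoseconds = 0.09061 × 10³ femtoseconds = 90.61
  87.81 femtoseconds → 87.81
  0.009224 picoseconds = 0.009224 × 10³ femtoseconds = 9.224
Sum: 6.926 + 4.337 + 90.61 + 87.81 + 9.224 = 198.907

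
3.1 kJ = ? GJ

0.0000031 GJ

kilo = 1e3, giga = 1e9; factor is 1e-6.
3.1 × 1e-6 = 0.0000031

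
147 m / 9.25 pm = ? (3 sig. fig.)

15900000000000

(147) / (9.25 × 10^-12) = 15.89 × 10^12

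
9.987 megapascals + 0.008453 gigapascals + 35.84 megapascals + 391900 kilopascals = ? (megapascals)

In megapascals:
  9.987 megapascals → 9.987
  0.008453 gigapascals = 0.008453 × 10³ megapascals = 8.453
  35.84 megapascals → 35.84
  391900 kilopascals = 391900 × 10⁻³ megapascals = 391.9
Sum: 9.987 + 8.453 + 35.84 + 391.9 = 446.18

446.18 megapascals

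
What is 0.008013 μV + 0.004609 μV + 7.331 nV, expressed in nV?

19.953 nV

In nV:
  0.008013 μV = 0.008013 × 10^3 nV = 8.013
  0.004609 μV = 0.004609 × 10^3 nV = 4.609
  7.331 nV → 7.331
Sum: 8.013 + 4.609 + 7.331 = 19.953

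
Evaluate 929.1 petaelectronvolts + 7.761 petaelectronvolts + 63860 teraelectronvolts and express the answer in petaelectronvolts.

In petaelectronvolts:
  929.1 petaelectronvolts → 929.1
  7.761 petaelectronvolts → 7.761
  63860 teraelectronvolts = 63860 × 10^-3 petaelectronvolts = 63.86
Sum: 929.1 + 7.761 + 63.86 = 1000.721

1000.721 petaelectronvolts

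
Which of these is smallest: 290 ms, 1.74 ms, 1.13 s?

290 ms = 0.29 s
1.74 ms = 0.00174 s
1.13 s = 1.13 s

1.74 ms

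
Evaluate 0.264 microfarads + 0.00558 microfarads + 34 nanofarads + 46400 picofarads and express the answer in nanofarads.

349.98 nanofarads

In nanofarads:
  0.264 microfarads = 0.264 × 10^3 nanofarads = 264
  0.00558 microfarads = 0.00558 × 10^3 nanofarads = 5.58
  34 nanofarads → 34
  46400 picofarads = 46400 × 10^-3 nanofarads = 46.4
Sum: 264 + 5.58 + 34 + 46.4 = 349.98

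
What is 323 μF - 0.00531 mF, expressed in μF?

In μF:
  323 μF → 323
  0.00531 mF = 0.00531 × 10³ μF = 5.31
Difference: 323 - 5.31 = 317.69

317.69 μF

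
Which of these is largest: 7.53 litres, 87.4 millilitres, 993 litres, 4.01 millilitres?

7.53 litres = 7.53 litres
87.4 millilitres = 0.0874 litres
993 litres = 993 litres
4.01 millilitres = 0.00401 litres

993 litres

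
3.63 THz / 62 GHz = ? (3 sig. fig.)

58.5

(3.63 × 10^12) / (62 × 10^9) = 0.05855 × 10^3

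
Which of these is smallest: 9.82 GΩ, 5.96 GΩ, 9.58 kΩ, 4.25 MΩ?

9.58 kΩ

9.82 GΩ = 9820000000 Ω
5.96 GΩ = 5960000000 Ω
9.58 kΩ = 9580 Ω
4.25 MΩ = 4250000 Ω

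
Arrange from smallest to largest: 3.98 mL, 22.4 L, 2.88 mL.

2.88 mL < 3.98 mL < 22.4 L

3.98 mL = 0.00398 L
22.4 L = 22.4 L
2.88 mL = 0.00288 L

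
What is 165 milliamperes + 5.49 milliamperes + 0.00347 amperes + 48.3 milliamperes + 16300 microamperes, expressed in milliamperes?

In milliamperes:
  165 milliamperes → 165
  5.49 milliamperes → 5.49
  0.00347 amperes = 0.00347 × 10^3 milliamperes = 3.47
  48.3 milliamperes → 48.3
  16300 microamperes = 16300 × 10^-3 milliamperes = 16.3
Sum: 165 + 5.49 + 3.47 + 48.3 + 16.3 = 238.56

238.56 milliamperes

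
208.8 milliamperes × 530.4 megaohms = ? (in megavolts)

110.74752 megavolts

208.8 × 10⁻³ × 530.4 × 10⁶ = 110747.52 × 10³ V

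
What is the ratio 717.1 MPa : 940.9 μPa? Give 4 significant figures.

762100000000

(717.1 × 10⁶) / (940.9 × 10⁻⁶) = 0.76214 × 10¹²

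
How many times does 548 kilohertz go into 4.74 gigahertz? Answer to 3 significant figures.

(4.74 × 10^9) / (548 × 10^3) = 0.00865 × 10^6

8650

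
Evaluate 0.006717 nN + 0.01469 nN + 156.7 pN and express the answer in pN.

178.107 pN

In pN:
  0.006717 nN = 0.006717e3 pN = 6.717
  0.01469 nN = 0.01469e3 pN = 14.69
  156.7 pN → 156.7
Sum: 6.717 + 14.69 + 156.7 = 178.107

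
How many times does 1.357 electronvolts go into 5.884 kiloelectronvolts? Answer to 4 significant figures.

(5.884 × 10^3) / (1.357) = 4.336 × 10^3

4336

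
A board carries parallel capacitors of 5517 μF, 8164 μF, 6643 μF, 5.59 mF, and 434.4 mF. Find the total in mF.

460.314 mF

In mF:
  5517 μF = 5517 × 10^-3 mF = 5.517
  8164 μF = 8164 × 10^-3 mF = 8.164
  6643 μF = 6643 × 10^-3 mF = 6.643
  5.59 mF → 5.59
  434.4 mF → 434.4
Sum: 5.517 + 8.164 + 6.643 + 5.59 + 434.4 = 460.314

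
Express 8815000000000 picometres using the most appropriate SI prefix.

= 8.815 metres; mantissa already in [1, 1000).

8.815 metres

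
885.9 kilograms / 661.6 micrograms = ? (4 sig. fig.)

1339000000

(885.9 × 10³) / (661.6 × 10⁻⁶) = 1.339 × 10⁹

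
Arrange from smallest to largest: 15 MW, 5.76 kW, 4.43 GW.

5.76 kW < 15 MW < 4.43 GW

15 MW = 15000000 W
5.76 kW = 5760 W
4.43 GW = 4430000000 W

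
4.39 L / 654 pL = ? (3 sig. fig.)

(4.39) / (654e-12) = 0.006713e12

6710000000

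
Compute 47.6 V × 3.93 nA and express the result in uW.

0.187068 uW

47.6 × 3.93e-9 = 187.068e-9 W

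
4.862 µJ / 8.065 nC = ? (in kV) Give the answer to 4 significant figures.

(4.862 × 10⁻⁶) / (8.065 × 10⁻⁹) = 0.602852 × 10³ V

0.6029 kV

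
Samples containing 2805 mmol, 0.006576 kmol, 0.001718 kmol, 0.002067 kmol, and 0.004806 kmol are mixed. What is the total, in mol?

17.972 mol

In mol:
  2805 mmol = 2805 × 10^-3 mol = 2.805
  0.006576 kmol = 0.006576 × 10^3 mol = 6.576
  0.001718 kmol = 0.001718 × 10^3 mol = 1.718
  0.002067 kmol = 0.002067 × 10^3 mol = 2.067
  0.004806 kmol = 0.004806 × 10^3 mol = 4.806
Sum: 2.805 + 6.576 + 1.718 + 2.067 + 4.806 = 17.972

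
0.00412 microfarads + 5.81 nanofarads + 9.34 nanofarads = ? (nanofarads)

In nanofarads:
  0.00412 microfarads = 0.00412 × 10^3 nanofarads = 4.12
  5.81 nanofarads → 5.81
  9.34 nanofarads → 9.34
Sum: 4.12 + 5.81 + 9.34 = 19.27

19.27 nanofarads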